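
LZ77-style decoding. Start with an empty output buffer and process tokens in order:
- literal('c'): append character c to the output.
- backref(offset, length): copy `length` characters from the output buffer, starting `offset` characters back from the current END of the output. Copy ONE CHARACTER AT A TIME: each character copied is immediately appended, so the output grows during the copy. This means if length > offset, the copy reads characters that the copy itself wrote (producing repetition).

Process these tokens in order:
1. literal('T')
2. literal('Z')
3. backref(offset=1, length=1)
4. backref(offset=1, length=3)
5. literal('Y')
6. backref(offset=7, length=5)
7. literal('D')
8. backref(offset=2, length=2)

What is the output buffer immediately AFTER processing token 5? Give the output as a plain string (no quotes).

Token 1: literal('T'). Output: "T"
Token 2: literal('Z'). Output: "TZ"
Token 3: backref(off=1, len=1). Copied 'Z' from pos 1. Output: "TZZ"
Token 4: backref(off=1, len=3) (overlapping!). Copied 'ZZZ' from pos 2. Output: "TZZZZZ"
Token 5: literal('Y'). Output: "TZZZZZY"

Answer: TZZZZZY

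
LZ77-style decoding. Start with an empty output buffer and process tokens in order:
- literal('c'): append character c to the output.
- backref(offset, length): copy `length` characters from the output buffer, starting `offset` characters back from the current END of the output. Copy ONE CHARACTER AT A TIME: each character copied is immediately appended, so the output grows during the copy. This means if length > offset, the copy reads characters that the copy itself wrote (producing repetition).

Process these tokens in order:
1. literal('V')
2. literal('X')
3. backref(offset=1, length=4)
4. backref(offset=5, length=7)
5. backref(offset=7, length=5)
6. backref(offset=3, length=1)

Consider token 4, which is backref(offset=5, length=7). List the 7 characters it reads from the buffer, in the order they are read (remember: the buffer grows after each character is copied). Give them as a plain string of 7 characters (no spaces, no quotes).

Answer: XXXXXXX

Derivation:
Token 1: literal('V'). Output: "V"
Token 2: literal('X'). Output: "VX"
Token 3: backref(off=1, len=4) (overlapping!). Copied 'XXXX' from pos 1. Output: "VXXXXX"
Token 4: backref(off=5, len=7). Buffer before: "VXXXXX" (len 6)
  byte 1: read out[1]='X', append. Buffer now: "VXXXXXX"
  byte 2: read out[2]='X', append. Buffer now: "VXXXXXXX"
  byte 3: read out[3]='X', append. Buffer now: "VXXXXXXXX"
  byte 4: read out[4]='X', append. Buffer now: "VXXXXXXXXX"
  byte 5: read out[5]='X', append. Buffer now: "VXXXXXXXXXX"
  byte 6: read out[6]='X', append. Buffer now: "VXXXXXXXXXXX"
  byte 7: read out[7]='X', append. Buffer now: "VXXXXXXXXXXXX"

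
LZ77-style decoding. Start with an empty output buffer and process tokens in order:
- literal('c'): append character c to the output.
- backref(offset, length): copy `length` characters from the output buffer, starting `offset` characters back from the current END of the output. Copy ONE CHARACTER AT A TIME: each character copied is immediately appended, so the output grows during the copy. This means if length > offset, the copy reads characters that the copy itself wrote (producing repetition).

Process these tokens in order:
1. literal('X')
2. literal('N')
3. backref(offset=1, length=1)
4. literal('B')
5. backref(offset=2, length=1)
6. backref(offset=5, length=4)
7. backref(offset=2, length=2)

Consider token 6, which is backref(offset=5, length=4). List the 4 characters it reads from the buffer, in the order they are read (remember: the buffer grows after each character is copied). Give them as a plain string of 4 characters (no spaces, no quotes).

Answer: XNNB

Derivation:
Token 1: literal('X'). Output: "X"
Token 2: literal('N'). Output: "XN"
Token 3: backref(off=1, len=1). Copied 'N' from pos 1. Output: "XNN"
Token 4: literal('B'). Output: "XNNB"
Token 5: backref(off=2, len=1). Copied 'N' from pos 2. Output: "XNNBN"
Token 6: backref(off=5, len=4). Buffer before: "XNNBN" (len 5)
  byte 1: read out[0]='X', append. Buffer now: "XNNBNX"
  byte 2: read out[1]='N', append. Buffer now: "XNNBNXN"
  byte 3: read out[2]='N', append. Buffer now: "XNNBNXNN"
  byte 4: read out[3]='B', append. Buffer now: "XNNBNXNNB"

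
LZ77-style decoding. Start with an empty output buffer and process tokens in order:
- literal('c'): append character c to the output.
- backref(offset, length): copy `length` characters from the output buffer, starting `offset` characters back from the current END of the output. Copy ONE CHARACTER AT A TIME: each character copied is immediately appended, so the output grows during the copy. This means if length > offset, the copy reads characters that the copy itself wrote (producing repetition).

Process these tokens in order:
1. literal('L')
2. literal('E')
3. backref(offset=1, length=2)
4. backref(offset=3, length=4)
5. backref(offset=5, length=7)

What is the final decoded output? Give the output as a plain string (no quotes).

Token 1: literal('L'). Output: "L"
Token 2: literal('E'). Output: "LE"
Token 3: backref(off=1, len=2) (overlapping!). Copied 'EE' from pos 1. Output: "LEEE"
Token 4: backref(off=3, len=4) (overlapping!). Copied 'EEEE' from pos 1. Output: "LEEEEEEE"
Token 5: backref(off=5, len=7) (overlapping!). Copied 'EEEEEEE' from pos 3. Output: "LEEEEEEEEEEEEEE"

Answer: LEEEEEEEEEEEEEE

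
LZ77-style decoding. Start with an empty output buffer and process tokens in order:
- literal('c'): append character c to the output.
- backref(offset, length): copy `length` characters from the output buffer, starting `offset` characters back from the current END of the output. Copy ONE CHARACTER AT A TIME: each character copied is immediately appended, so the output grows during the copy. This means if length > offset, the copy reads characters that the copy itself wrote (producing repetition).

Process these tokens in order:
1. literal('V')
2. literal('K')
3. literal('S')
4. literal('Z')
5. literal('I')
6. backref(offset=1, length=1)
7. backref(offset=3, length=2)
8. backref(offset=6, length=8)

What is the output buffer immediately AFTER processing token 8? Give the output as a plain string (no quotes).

Token 1: literal('V'). Output: "V"
Token 2: literal('K'). Output: "VK"
Token 3: literal('S'). Output: "VKS"
Token 4: literal('Z'). Output: "VKSZ"
Token 5: literal('I'). Output: "VKSZI"
Token 6: backref(off=1, len=1). Copied 'I' from pos 4. Output: "VKSZII"
Token 7: backref(off=3, len=2). Copied 'ZI' from pos 3. Output: "VKSZIIZI"
Token 8: backref(off=6, len=8) (overlapping!). Copied 'SZIIZISZ' from pos 2. Output: "VKSZIIZISZIIZISZ"

Answer: VKSZIIZISZIIZISZ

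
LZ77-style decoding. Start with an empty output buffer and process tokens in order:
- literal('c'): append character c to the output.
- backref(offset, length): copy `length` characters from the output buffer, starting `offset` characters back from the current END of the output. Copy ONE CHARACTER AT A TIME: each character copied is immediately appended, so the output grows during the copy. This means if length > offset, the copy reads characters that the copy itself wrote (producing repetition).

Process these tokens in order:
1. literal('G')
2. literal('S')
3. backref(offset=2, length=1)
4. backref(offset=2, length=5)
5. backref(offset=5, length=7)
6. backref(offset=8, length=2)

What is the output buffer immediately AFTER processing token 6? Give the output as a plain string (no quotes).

Token 1: literal('G'). Output: "G"
Token 2: literal('S'). Output: "GS"
Token 3: backref(off=2, len=1). Copied 'G' from pos 0. Output: "GSG"
Token 4: backref(off=2, len=5) (overlapping!). Copied 'SGSGS' from pos 1. Output: "GSGSGSGS"
Token 5: backref(off=5, len=7) (overlapping!). Copied 'SGSGSSG' from pos 3. Output: "GSGSGSGSSGSGSSG"
Token 6: backref(off=8, len=2). Copied 'SS' from pos 7. Output: "GSGSGSGSSGSGSSGSS"

Answer: GSGSGSGSSGSGSSGSS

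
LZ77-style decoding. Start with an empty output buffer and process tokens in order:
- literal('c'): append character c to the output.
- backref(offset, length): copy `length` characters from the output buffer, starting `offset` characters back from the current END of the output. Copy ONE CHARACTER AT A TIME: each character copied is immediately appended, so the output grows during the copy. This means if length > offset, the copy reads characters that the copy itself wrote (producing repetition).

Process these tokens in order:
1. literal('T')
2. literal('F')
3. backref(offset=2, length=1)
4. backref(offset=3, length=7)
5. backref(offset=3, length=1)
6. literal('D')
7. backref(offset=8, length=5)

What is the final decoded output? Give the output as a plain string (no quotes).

Token 1: literal('T'). Output: "T"
Token 2: literal('F'). Output: "TF"
Token 3: backref(off=2, len=1). Copied 'T' from pos 0. Output: "TFT"
Token 4: backref(off=3, len=7) (overlapping!). Copied 'TFTTFTT' from pos 0. Output: "TFTTFTTFTT"
Token 5: backref(off=3, len=1). Copied 'F' from pos 7. Output: "TFTTFTTFTTF"
Token 6: literal('D'). Output: "TFTTFTTFTTFD"
Token 7: backref(off=8, len=5). Copied 'FTTFT' from pos 4. Output: "TFTTFTTFTTFDFTTFT"

Answer: TFTTFTTFTTFDFTTFT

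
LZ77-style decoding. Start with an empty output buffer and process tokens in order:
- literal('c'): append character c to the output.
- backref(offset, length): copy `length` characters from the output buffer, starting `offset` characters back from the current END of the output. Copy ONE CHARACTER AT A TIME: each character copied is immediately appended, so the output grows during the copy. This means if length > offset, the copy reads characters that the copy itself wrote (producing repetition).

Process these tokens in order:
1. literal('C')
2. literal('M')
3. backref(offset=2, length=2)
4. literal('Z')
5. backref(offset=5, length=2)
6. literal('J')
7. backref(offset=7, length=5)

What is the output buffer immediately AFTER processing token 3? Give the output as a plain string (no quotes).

Token 1: literal('C'). Output: "C"
Token 2: literal('M'). Output: "CM"
Token 3: backref(off=2, len=2). Copied 'CM' from pos 0. Output: "CMCM"

Answer: CMCM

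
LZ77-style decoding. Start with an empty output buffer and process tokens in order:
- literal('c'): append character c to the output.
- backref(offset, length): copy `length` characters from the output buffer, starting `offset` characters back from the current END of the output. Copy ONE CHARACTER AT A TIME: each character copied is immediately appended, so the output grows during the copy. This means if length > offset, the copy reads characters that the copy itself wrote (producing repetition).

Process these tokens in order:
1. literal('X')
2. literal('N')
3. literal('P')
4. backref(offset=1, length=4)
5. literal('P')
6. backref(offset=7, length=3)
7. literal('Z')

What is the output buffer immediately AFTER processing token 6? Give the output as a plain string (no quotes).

Answer: XNPPPPPPNPP

Derivation:
Token 1: literal('X'). Output: "X"
Token 2: literal('N'). Output: "XN"
Token 3: literal('P'). Output: "XNP"
Token 4: backref(off=1, len=4) (overlapping!). Copied 'PPPP' from pos 2. Output: "XNPPPPP"
Token 5: literal('P'). Output: "XNPPPPPP"
Token 6: backref(off=7, len=3). Copied 'NPP' from pos 1. Output: "XNPPPPPPNPP"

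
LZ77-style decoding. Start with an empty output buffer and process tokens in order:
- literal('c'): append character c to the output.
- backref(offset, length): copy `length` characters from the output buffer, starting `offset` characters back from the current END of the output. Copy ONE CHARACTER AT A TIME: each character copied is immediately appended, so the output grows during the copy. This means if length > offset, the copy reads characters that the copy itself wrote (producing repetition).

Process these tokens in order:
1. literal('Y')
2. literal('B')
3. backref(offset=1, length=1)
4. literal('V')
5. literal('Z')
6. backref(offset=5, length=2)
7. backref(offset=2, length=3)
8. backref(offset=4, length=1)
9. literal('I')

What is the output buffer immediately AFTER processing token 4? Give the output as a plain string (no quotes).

Token 1: literal('Y'). Output: "Y"
Token 2: literal('B'). Output: "YB"
Token 3: backref(off=1, len=1). Copied 'B' from pos 1. Output: "YBB"
Token 4: literal('V'). Output: "YBBV"

Answer: YBBV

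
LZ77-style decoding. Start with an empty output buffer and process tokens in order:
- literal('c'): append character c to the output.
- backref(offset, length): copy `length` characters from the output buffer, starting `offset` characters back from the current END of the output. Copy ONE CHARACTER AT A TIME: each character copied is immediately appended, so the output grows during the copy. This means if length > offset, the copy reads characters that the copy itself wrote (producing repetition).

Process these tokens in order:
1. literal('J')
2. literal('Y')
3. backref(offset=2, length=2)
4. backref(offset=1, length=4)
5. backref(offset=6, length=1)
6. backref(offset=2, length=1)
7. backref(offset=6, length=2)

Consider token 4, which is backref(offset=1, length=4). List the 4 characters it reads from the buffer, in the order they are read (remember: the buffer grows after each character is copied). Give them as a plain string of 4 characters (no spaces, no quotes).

Answer: YYYY

Derivation:
Token 1: literal('J'). Output: "J"
Token 2: literal('Y'). Output: "JY"
Token 3: backref(off=2, len=2). Copied 'JY' from pos 0. Output: "JYJY"
Token 4: backref(off=1, len=4). Buffer before: "JYJY" (len 4)
  byte 1: read out[3]='Y', append. Buffer now: "JYJYY"
  byte 2: read out[4]='Y', append. Buffer now: "JYJYYY"
  byte 3: read out[5]='Y', append. Buffer now: "JYJYYYY"
  byte 4: read out[6]='Y', append. Buffer now: "JYJYYYYY"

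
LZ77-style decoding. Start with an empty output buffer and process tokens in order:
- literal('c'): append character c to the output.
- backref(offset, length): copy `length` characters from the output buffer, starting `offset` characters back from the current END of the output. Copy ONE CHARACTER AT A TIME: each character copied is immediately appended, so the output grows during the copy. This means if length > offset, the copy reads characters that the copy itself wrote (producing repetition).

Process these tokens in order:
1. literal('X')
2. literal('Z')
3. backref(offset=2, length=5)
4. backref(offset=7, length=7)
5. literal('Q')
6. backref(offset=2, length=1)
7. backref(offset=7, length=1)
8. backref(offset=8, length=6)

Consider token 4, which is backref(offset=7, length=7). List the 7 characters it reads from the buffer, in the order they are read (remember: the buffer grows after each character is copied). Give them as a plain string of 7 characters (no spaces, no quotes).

Token 1: literal('X'). Output: "X"
Token 2: literal('Z'). Output: "XZ"
Token 3: backref(off=2, len=5) (overlapping!). Copied 'XZXZX' from pos 0. Output: "XZXZXZX"
Token 4: backref(off=7, len=7). Buffer before: "XZXZXZX" (len 7)
  byte 1: read out[0]='X', append. Buffer now: "XZXZXZXX"
  byte 2: read out[1]='Z', append. Buffer now: "XZXZXZXXZ"
  byte 3: read out[2]='X', append. Buffer now: "XZXZXZXXZX"
  byte 4: read out[3]='Z', append. Buffer now: "XZXZXZXXZXZ"
  byte 5: read out[4]='X', append. Buffer now: "XZXZXZXXZXZX"
  byte 6: read out[5]='Z', append. Buffer now: "XZXZXZXXZXZXZ"
  byte 7: read out[6]='X', append. Buffer now: "XZXZXZXXZXZXZX"

Answer: XZXZXZX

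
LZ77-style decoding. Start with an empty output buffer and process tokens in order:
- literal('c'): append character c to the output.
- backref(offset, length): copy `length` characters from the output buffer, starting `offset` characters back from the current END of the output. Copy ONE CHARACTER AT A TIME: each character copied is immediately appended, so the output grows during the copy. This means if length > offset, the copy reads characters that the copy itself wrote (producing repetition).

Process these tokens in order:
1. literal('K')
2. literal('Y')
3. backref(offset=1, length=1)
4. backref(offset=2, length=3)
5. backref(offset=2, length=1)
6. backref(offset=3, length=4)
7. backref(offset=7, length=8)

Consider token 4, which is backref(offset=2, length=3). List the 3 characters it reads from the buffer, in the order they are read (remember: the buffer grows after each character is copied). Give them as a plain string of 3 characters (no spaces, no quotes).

Answer: YYY

Derivation:
Token 1: literal('K'). Output: "K"
Token 2: literal('Y'). Output: "KY"
Token 3: backref(off=1, len=1). Copied 'Y' from pos 1. Output: "KYY"
Token 4: backref(off=2, len=3). Buffer before: "KYY" (len 3)
  byte 1: read out[1]='Y', append. Buffer now: "KYYY"
  byte 2: read out[2]='Y', append. Buffer now: "KYYYY"
  byte 3: read out[3]='Y', append. Buffer now: "KYYYYY"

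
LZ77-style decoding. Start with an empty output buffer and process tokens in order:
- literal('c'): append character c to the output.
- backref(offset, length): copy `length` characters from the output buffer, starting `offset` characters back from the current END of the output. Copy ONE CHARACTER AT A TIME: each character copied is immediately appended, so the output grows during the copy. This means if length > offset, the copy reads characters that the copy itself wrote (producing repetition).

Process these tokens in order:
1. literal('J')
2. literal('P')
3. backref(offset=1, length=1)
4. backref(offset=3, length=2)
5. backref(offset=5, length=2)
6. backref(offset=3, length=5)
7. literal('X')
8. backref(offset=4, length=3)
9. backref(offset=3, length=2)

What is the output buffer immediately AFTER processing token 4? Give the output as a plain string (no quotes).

Answer: JPPJP

Derivation:
Token 1: literal('J'). Output: "J"
Token 2: literal('P'). Output: "JP"
Token 3: backref(off=1, len=1). Copied 'P' from pos 1. Output: "JPP"
Token 4: backref(off=3, len=2). Copied 'JP' from pos 0. Output: "JPPJP"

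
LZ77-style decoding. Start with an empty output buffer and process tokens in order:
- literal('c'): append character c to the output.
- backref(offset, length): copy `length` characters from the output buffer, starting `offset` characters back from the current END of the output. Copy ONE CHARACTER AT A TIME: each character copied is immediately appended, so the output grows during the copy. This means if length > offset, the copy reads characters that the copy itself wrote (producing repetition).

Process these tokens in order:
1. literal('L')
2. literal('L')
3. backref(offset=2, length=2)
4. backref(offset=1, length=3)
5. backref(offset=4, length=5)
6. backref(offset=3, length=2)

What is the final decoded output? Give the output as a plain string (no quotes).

Token 1: literal('L'). Output: "L"
Token 2: literal('L'). Output: "LL"
Token 3: backref(off=2, len=2). Copied 'LL' from pos 0. Output: "LLLL"
Token 4: backref(off=1, len=3) (overlapping!). Copied 'LLL' from pos 3. Output: "LLLLLLL"
Token 5: backref(off=4, len=5) (overlapping!). Copied 'LLLLL' from pos 3. Output: "LLLLLLLLLLLL"
Token 6: backref(off=3, len=2). Copied 'LL' from pos 9. Output: "LLLLLLLLLLLLLL"

Answer: LLLLLLLLLLLLLL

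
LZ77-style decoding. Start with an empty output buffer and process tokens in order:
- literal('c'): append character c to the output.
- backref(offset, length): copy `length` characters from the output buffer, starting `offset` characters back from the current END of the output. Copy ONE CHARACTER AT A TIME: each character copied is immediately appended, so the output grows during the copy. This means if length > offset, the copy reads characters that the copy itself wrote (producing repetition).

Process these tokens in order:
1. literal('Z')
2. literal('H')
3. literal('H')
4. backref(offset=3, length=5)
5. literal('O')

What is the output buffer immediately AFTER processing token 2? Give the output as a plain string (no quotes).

Answer: ZH

Derivation:
Token 1: literal('Z'). Output: "Z"
Token 2: literal('H'). Output: "ZH"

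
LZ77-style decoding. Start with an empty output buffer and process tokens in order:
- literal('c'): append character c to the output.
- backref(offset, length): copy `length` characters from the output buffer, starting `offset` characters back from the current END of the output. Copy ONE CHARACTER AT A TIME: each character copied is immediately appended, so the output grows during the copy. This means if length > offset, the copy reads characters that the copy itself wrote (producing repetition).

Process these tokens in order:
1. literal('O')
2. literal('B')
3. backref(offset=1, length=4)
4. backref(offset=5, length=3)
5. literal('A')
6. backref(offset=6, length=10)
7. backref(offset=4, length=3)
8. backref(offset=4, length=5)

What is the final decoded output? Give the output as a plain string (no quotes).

Answer: OBBBBBBBBABBBBBABBBBBBBBBBBB

Derivation:
Token 1: literal('O'). Output: "O"
Token 2: literal('B'). Output: "OB"
Token 3: backref(off=1, len=4) (overlapping!). Copied 'BBBB' from pos 1. Output: "OBBBBB"
Token 4: backref(off=5, len=3). Copied 'BBB' from pos 1. Output: "OBBBBBBBB"
Token 5: literal('A'). Output: "OBBBBBBBBA"
Token 6: backref(off=6, len=10) (overlapping!). Copied 'BBBBBABBBB' from pos 4. Output: "OBBBBBBBBABBBBBABBBB"
Token 7: backref(off=4, len=3). Copied 'BBB' from pos 16. Output: "OBBBBBBBBABBBBBABBBBBBB"
Token 8: backref(off=4, len=5) (overlapping!). Copied 'BBBBB' from pos 19. Output: "OBBBBBBBBABBBBBABBBBBBBBBBBB"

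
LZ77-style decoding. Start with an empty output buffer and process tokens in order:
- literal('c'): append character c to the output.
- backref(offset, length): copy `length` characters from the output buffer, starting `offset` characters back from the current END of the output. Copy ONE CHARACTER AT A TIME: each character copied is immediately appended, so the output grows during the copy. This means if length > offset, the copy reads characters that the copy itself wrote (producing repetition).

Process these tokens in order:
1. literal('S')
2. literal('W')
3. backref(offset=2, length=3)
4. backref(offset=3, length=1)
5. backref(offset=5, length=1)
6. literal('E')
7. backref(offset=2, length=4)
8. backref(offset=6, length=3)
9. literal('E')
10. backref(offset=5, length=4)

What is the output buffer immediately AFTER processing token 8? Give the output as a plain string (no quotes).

Token 1: literal('S'). Output: "S"
Token 2: literal('W'). Output: "SW"
Token 3: backref(off=2, len=3) (overlapping!). Copied 'SWS' from pos 0. Output: "SWSWS"
Token 4: backref(off=3, len=1). Copied 'S' from pos 2. Output: "SWSWSS"
Token 5: backref(off=5, len=1). Copied 'W' from pos 1. Output: "SWSWSSW"
Token 6: literal('E'). Output: "SWSWSSWE"
Token 7: backref(off=2, len=4) (overlapping!). Copied 'WEWE' from pos 6. Output: "SWSWSSWEWEWE"
Token 8: backref(off=6, len=3). Copied 'WEW' from pos 6. Output: "SWSWSSWEWEWEWEW"

Answer: SWSWSSWEWEWEWEW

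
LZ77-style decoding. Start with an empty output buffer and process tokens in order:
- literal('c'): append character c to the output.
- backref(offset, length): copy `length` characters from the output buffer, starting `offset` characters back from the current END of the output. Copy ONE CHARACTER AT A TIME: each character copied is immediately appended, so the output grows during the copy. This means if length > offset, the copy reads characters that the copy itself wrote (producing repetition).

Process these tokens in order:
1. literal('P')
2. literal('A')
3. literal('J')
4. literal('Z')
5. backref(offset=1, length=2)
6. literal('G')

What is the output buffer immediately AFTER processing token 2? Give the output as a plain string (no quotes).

Token 1: literal('P'). Output: "P"
Token 2: literal('A'). Output: "PA"

Answer: PA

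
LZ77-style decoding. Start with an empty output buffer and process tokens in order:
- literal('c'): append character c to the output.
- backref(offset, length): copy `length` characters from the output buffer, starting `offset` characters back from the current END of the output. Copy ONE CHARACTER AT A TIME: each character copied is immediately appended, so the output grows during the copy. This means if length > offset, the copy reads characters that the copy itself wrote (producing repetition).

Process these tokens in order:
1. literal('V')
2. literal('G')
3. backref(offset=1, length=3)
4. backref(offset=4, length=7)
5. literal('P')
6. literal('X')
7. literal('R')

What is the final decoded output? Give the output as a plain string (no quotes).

Token 1: literal('V'). Output: "V"
Token 2: literal('G'). Output: "VG"
Token 3: backref(off=1, len=3) (overlapping!). Copied 'GGG' from pos 1. Output: "VGGGG"
Token 4: backref(off=4, len=7) (overlapping!). Copied 'GGGGGGG' from pos 1. Output: "VGGGGGGGGGGG"
Token 5: literal('P'). Output: "VGGGGGGGGGGGP"
Token 6: literal('X'). Output: "VGGGGGGGGGGGPX"
Token 7: literal('R'). Output: "VGGGGGGGGGGGPXR"

Answer: VGGGGGGGGGGGPXR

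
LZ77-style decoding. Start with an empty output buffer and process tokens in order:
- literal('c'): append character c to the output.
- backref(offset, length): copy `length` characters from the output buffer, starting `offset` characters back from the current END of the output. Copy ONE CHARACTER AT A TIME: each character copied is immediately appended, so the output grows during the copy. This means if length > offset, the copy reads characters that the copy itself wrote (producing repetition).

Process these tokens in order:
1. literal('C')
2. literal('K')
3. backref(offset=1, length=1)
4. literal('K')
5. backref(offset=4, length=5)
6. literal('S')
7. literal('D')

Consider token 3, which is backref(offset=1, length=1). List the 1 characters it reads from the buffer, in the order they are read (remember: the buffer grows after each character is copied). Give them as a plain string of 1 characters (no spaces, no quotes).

Answer: K

Derivation:
Token 1: literal('C'). Output: "C"
Token 2: literal('K'). Output: "CK"
Token 3: backref(off=1, len=1). Buffer before: "CK" (len 2)
  byte 1: read out[1]='K', append. Buffer now: "CKK"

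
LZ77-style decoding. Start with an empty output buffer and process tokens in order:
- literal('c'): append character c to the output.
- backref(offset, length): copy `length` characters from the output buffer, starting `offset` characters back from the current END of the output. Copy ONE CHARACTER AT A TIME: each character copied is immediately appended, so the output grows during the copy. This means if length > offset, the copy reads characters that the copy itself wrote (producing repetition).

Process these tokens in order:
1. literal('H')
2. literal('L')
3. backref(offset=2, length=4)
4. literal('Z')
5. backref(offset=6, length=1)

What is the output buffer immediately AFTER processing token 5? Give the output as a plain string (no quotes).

Answer: HLHLHLZL

Derivation:
Token 1: literal('H'). Output: "H"
Token 2: literal('L'). Output: "HL"
Token 3: backref(off=2, len=4) (overlapping!). Copied 'HLHL' from pos 0. Output: "HLHLHL"
Token 4: literal('Z'). Output: "HLHLHLZ"
Token 5: backref(off=6, len=1). Copied 'L' from pos 1. Output: "HLHLHLZL"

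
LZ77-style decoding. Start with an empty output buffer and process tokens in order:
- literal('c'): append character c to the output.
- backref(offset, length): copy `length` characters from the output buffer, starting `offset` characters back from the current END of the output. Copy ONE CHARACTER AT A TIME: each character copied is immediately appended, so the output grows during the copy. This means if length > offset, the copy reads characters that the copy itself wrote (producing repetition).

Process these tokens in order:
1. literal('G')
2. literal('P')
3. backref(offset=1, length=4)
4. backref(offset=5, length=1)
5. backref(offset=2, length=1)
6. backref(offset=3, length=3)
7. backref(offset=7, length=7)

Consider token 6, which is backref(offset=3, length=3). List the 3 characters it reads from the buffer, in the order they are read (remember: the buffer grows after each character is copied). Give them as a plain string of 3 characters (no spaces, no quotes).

Token 1: literal('G'). Output: "G"
Token 2: literal('P'). Output: "GP"
Token 3: backref(off=1, len=4) (overlapping!). Copied 'PPPP' from pos 1. Output: "GPPPPP"
Token 4: backref(off=5, len=1). Copied 'P' from pos 1. Output: "GPPPPPP"
Token 5: backref(off=2, len=1). Copied 'P' from pos 5. Output: "GPPPPPPP"
Token 6: backref(off=3, len=3). Buffer before: "GPPPPPPP" (len 8)
  byte 1: read out[5]='P', append. Buffer now: "GPPPPPPPP"
  byte 2: read out[6]='P', append. Buffer now: "GPPPPPPPPP"
  byte 3: read out[7]='P', append. Buffer now: "GPPPPPPPPPP"

Answer: PPP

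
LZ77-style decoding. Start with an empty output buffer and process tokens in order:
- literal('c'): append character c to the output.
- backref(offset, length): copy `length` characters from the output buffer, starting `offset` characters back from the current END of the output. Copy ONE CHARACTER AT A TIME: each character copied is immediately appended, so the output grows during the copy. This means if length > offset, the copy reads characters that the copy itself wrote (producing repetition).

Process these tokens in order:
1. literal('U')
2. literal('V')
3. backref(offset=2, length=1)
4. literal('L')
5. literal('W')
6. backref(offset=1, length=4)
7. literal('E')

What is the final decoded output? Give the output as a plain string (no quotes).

Token 1: literal('U'). Output: "U"
Token 2: literal('V'). Output: "UV"
Token 3: backref(off=2, len=1). Copied 'U' from pos 0. Output: "UVU"
Token 4: literal('L'). Output: "UVUL"
Token 5: literal('W'). Output: "UVULW"
Token 6: backref(off=1, len=4) (overlapping!). Copied 'WWWW' from pos 4. Output: "UVULWWWWW"
Token 7: literal('E'). Output: "UVULWWWWWE"

Answer: UVULWWWWWE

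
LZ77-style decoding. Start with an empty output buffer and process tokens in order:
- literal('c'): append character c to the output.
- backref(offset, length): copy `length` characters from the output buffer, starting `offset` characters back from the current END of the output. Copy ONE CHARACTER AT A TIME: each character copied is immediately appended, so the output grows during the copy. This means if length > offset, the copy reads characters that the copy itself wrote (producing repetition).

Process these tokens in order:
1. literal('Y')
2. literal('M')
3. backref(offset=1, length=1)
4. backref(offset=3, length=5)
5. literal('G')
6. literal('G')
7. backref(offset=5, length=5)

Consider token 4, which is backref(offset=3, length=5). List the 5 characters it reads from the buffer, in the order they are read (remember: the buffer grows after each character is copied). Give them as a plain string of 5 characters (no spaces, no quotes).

Token 1: literal('Y'). Output: "Y"
Token 2: literal('M'). Output: "YM"
Token 3: backref(off=1, len=1). Copied 'M' from pos 1. Output: "YMM"
Token 4: backref(off=3, len=5). Buffer before: "YMM" (len 3)
  byte 1: read out[0]='Y', append. Buffer now: "YMMY"
  byte 2: read out[1]='M', append. Buffer now: "YMMYM"
  byte 3: read out[2]='M', append. Buffer now: "YMMYMM"
  byte 4: read out[3]='Y', append. Buffer now: "YMMYMMY"
  byte 5: read out[4]='M', append. Buffer now: "YMMYMMYM"

Answer: YMMYM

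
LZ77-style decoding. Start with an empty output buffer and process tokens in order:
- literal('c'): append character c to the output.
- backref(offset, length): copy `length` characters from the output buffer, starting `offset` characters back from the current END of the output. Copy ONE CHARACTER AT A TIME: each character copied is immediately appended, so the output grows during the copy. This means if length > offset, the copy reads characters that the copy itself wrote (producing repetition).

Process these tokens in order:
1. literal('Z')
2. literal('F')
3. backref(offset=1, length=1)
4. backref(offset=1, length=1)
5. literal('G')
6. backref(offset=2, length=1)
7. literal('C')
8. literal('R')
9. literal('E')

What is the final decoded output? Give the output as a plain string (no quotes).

Answer: ZFFFGFCRE

Derivation:
Token 1: literal('Z'). Output: "Z"
Token 2: literal('F'). Output: "ZF"
Token 3: backref(off=1, len=1). Copied 'F' from pos 1. Output: "ZFF"
Token 4: backref(off=1, len=1). Copied 'F' from pos 2. Output: "ZFFF"
Token 5: literal('G'). Output: "ZFFFG"
Token 6: backref(off=2, len=1). Copied 'F' from pos 3. Output: "ZFFFGF"
Token 7: literal('C'). Output: "ZFFFGFC"
Token 8: literal('R'). Output: "ZFFFGFCR"
Token 9: literal('E'). Output: "ZFFFGFCRE"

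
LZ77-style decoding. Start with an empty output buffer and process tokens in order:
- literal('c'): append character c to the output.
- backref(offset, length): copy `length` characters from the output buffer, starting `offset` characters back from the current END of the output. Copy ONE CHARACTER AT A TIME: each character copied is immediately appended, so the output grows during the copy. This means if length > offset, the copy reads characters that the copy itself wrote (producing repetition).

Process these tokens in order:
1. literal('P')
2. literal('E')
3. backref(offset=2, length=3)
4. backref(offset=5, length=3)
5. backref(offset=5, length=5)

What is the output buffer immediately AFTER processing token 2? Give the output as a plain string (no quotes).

Answer: PE

Derivation:
Token 1: literal('P'). Output: "P"
Token 2: literal('E'). Output: "PE"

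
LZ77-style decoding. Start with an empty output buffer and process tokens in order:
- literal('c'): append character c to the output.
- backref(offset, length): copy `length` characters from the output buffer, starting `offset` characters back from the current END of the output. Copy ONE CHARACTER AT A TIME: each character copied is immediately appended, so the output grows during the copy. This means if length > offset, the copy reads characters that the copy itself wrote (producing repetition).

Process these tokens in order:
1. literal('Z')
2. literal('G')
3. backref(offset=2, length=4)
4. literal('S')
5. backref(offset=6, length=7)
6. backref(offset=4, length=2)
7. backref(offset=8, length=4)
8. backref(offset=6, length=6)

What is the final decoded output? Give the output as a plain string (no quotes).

Token 1: literal('Z'). Output: "Z"
Token 2: literal('G'). Output: "ZG"
Token 3: backref(off=2, len=4) (overlapping!). Copied 'ZGZG' from pos 0. Output: "ZGZGZG"
Token 4: literal('S'). Output: "ZGZGZGS"
Token 5: backref(off=6, len=7) (overlapping!). Copied 'GZGZGSG' from pos 1. Output: "ZGZGZGSGZGZGSG"
Token 6: backref(off=4, len=2). Copied 'ZG' from pos 10. Output: "ZGZGZGSGZGZGSGZG"
Token 7: backref(off=8, len=4). Copied 'ZGZG' from pos 8. Output: "ZGZGZGSGZGZGSGZGZGZG"
Token 8: backref(off=6, len=6). Copied 'ZGZGZG' from pos 14. Output: "ZGZGZGSGZGZGSGZGZGZGZGZGZG"

Answer: ZGZGZGSGZGZGSGZGZGZGZGZGZG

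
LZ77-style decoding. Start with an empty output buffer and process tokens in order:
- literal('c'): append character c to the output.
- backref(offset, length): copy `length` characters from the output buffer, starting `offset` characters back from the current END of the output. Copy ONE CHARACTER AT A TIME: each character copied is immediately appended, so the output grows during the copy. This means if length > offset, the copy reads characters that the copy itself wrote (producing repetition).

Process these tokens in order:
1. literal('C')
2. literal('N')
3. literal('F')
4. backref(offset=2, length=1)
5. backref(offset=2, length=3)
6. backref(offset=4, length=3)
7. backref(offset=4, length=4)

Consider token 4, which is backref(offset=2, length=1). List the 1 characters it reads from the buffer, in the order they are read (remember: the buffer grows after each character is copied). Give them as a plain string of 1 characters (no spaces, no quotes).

Token 1: literal('C'). Output: "C"
Token 2: literal('N'). Output: "CN"
Token 3: literal('F'). Output: "CNF"
Token 4: backref(off=2, len=1). Buffer before: "CNF" (len 3)
  byte 1: read out[1]='N', append. Buffer now: "CNFN"

Answer: N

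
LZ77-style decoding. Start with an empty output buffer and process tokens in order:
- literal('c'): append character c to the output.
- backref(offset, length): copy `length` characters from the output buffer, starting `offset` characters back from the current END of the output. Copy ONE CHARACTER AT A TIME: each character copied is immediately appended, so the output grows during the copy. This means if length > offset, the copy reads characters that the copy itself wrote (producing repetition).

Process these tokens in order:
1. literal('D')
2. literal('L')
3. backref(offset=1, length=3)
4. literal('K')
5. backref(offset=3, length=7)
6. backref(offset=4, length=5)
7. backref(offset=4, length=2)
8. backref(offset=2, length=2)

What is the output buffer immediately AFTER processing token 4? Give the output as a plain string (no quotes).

Token 1: literal('D'). Output: "D"
Token 2: literal('L'). Output: "DL"
Token 3: backref(off=1, len=3) (overlapping!). Copied 'LLL' from pos 1. Output: "DLLLL"
Token 4: literal('K'). Output: "DLLLLK"

Answer: DLLLLK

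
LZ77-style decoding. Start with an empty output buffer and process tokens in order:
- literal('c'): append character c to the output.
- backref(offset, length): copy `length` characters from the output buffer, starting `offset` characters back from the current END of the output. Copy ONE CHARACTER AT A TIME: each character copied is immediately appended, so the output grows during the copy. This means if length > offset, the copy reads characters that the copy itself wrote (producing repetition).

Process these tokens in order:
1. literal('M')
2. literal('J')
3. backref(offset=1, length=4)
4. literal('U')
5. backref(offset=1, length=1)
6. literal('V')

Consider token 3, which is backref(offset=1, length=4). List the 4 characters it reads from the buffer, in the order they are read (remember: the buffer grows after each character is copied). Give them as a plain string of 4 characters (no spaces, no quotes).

Token 1: literal('M'). Output: "M"
Token 2: literal('J'). Output: "MJ"
Token 3: backref(off=1, len=4). Buffer before: "MJ" (len 2)
  byte 1: read out[1]='J', append. Buffer now: "MJJ"
  byte 2: read out[2]='J', append. Buffer now: "MJJJ"
  byte 3: read out[3]='J', append. Buffer now: "MJJJJ"
  byte 4: read out[4]='J', append. Buffer now: "MJJJJJ"

Answer: JJJJ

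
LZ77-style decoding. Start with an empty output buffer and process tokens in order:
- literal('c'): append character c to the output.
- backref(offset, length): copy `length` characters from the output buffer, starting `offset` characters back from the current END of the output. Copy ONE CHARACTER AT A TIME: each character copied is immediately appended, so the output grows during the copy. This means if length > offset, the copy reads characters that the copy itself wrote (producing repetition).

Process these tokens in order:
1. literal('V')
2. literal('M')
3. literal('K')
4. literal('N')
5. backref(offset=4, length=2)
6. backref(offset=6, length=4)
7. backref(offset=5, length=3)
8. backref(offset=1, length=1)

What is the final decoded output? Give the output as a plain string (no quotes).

Token 1: literal('V'). Output: "V"
Token 2: literal('M'). Output: "VM"
Token 3: literal('K'). Output: "VMK"
Token 4: literal('N'). Output: "VMKN"
Token 5: backref(off=4, len=2). Copied 'VM' from pos 0. Output: "VMKNVM"
Token 6: backref(off=6, len=4). Copied 'VMKN' from pos 0. Output: "VMKNVMVMKN"
Token 7: backref(off=5, len=3). Copied 'MVM' from pos 5. Output: "VMKNVMVMKNMVM"
Token 8: backref(off=1, len=1). Copied 'M' from pos 12. Output: "VMKNVMVMKNMVMM"

Answer: VMKNVMVMKNMVMM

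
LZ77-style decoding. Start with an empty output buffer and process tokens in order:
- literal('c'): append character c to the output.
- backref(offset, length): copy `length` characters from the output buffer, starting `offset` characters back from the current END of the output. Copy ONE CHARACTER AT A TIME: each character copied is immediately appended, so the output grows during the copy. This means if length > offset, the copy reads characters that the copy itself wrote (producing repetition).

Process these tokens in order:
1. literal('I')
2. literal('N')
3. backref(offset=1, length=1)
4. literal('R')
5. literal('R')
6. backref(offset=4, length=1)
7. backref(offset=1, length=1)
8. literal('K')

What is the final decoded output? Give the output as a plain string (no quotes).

Token 1: literal('I'). Output: "I"
Token 2: literal('N'). Output: "IN"
Token 3: backref(off=1, len=1). Copied 'N' from pos 1. Output: "INN"
Token 4: literal('R'). Output: "INNR"
Token 5: literal('R'). Output: "INNRR"
Token 6: backref(off=4, len=1). Copied 'N' from pos 1. Output: "INNRRN"
Token 7: backref(off=1, len=1). Copied 'N' from pos 5. Output: "INNRRNN"
Token 8: literal('K'). Output: "INNRRNNK"

Answer: INNRRNNK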